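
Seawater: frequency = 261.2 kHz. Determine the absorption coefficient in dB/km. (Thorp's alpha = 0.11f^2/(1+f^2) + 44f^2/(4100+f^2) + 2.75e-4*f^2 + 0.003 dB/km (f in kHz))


f^2 = 68225.44
alpha = 0.11*68225.44/(1+68225.44) + 44*68225.44/(4100+68225.44) + 2.75e-4*68225.44 + 0.003 = 60.381

60.381 dB/km


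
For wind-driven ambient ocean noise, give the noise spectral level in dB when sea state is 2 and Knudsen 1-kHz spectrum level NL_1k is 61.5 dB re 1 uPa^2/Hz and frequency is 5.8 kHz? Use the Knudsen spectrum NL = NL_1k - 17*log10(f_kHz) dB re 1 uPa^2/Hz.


48.52 dB


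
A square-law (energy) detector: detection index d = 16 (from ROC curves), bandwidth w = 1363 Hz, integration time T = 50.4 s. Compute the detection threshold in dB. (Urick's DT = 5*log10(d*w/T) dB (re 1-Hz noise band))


DT = 5*log10(d*w/T) = 5*log10(16 * 1363 / 50.4) = 5*log10(432.7) = 13.18

13.18 dB


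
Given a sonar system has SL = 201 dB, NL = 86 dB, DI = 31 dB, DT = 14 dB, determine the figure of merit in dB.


FOM = SL - NL + DI - DT = 201 - 86 + 31 - 14 = 132

132 dB


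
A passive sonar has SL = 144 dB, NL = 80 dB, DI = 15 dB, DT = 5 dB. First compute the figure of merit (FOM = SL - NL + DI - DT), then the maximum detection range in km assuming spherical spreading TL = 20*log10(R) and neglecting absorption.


Step 1: FOM = SL - NL + DI - DT = 144 - 80 + 15 - 5 = 74 dB
Step 2: at max range FOM = TL = 20*log10(R), so R = 10^(74/20) = 5011.87 m = 5.01 km

5.01 km


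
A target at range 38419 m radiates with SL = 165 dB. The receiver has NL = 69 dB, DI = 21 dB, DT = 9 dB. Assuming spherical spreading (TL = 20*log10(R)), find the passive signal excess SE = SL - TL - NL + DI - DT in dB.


16.31 dB


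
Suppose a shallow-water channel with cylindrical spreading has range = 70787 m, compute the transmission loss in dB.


48.5 dB


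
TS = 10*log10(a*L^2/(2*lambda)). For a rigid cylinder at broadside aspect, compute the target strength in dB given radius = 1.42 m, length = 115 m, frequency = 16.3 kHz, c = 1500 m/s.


50.09 dB


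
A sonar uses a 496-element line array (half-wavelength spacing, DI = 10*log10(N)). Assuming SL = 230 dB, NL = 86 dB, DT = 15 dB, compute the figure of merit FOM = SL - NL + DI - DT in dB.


Step 1: DI = 10*log10(496) = 26.95 dB
Step 2: FOM = SL - NL + DI - DT = 230 - 86 + 26.95 - 15 = 155.95

155.95 dB


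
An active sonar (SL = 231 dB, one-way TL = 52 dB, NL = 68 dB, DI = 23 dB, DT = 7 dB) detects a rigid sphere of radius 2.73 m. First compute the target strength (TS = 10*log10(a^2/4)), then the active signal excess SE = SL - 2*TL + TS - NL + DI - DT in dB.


Step 1: TS = 10*log10(2.73^2/4) = 2.7 dB
Step 2: SE = SL - 2*TL + TS - NL + DI - DT = 231 - 2*52 + (2.7) - 68 + 23 - 7 = 77.7

77.7 dB


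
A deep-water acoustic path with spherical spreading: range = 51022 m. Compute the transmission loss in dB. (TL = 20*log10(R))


94.16 dB


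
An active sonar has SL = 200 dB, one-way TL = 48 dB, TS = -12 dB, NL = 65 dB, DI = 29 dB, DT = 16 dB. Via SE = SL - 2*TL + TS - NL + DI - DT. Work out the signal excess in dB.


SE = SL - 2*TL + TS - NL + DI - DT = 200 - 2*48 + (-12) - 65 + 29 - 16 = 40

40 dB


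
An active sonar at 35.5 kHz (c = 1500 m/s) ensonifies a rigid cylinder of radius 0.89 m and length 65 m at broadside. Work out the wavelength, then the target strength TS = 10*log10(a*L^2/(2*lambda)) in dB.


Step 1: lambda = c/f = 1500/35500 = 0.04225 m
Step 2: TS = 10*log10(a*L^2/(2*lambda)) = 10*log10(0.89*65^2/(2*0.04225)) = 46.48

46.48 dB


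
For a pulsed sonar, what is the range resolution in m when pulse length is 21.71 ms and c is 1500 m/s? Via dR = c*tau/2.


dR = c*tau/2 = 1500 * 21.71e-3 / 2 = 16.2825

16.2825 m


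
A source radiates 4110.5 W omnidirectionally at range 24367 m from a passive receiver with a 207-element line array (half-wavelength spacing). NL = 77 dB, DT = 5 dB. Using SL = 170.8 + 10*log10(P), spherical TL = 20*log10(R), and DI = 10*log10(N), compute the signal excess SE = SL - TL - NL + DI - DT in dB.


60.36 dB


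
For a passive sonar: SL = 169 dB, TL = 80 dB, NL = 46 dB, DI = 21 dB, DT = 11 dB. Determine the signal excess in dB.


53 dB


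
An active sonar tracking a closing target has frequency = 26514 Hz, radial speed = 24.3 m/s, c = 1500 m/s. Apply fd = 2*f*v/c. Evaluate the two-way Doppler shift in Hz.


859.05 Hz


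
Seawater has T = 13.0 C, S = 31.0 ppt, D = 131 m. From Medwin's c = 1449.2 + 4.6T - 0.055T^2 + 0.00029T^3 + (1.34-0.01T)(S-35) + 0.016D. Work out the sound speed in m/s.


1497.6 m/s


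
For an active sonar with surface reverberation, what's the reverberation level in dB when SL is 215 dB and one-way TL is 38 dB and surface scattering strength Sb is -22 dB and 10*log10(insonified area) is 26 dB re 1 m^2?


RL = SL - 2*TL + Sb + 10*log10(A) = 215 - 2*38 + (-22) + 26 = 143

143 dB


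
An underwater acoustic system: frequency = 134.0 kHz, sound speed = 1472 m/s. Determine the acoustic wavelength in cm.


lambda = c/f = 1472 / 134000 = 0.011 m = 1.1 cm

1.1 cm


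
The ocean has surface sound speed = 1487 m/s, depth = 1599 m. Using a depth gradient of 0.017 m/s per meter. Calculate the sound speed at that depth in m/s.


c = 1487 + 0.017 * 1599 = 1514.183

1514.183 m/s


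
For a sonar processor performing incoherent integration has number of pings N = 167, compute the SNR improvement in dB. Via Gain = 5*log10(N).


Gain = 5*log10(167) = 11.11

11.11 dB


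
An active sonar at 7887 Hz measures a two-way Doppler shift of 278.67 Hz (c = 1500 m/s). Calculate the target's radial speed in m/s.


From fd = 2*f*v/c, v = c*fd/(2*f) = 1500 * 278.67 / (2*7887) = 26.5

26.5 m/s


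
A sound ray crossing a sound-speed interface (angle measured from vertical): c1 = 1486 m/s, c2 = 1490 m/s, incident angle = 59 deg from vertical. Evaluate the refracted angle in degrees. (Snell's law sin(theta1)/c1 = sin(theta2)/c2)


59.26 deg


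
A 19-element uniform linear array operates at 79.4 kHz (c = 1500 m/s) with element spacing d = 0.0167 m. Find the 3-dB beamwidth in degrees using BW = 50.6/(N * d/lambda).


Step 1: lambda = 1500/79400 = 0.01889 m
Step 2: d/lambda = 0.0167/0.01889 = 0.8841
Step 3: BW = 50.6/(N * d/lambda) = 50.6/(19 * 0.8841) = 3.01

3.01 deg


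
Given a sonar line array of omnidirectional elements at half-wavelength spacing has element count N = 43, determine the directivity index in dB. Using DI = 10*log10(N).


DI = 10*log10(43) = 16.33

16.33 dB


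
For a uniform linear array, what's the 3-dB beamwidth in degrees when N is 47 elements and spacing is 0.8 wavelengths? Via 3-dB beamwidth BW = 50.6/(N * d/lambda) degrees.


BW = 50.6 / (47 * 0.8) = 50.6 / 37.6 = 1.35

1.35 deg


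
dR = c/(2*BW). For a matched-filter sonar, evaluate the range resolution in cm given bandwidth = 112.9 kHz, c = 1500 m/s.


0.66 cm


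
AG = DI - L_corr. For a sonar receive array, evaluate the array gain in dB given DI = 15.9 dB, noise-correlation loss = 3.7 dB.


12.2 dB


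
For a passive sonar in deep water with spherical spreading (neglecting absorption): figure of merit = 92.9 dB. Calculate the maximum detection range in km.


At max range FOM = TL, so 20*log10(R) = 92.9
R = 10^(92.9/20) = 44157.04 m = 44.16 km

44.16 km


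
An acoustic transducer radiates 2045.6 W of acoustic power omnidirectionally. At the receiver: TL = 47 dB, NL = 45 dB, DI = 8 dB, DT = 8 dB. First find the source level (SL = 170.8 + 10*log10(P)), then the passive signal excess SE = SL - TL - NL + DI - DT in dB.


Step 1: SL = 170.8 + 10*log10(2045.6) = 203.91 dB
Step 2: SE = SL - TL - NL + DI - DT = 203.91 - 47 - 45 + 8 - 8 = 111.91

111.91 dB


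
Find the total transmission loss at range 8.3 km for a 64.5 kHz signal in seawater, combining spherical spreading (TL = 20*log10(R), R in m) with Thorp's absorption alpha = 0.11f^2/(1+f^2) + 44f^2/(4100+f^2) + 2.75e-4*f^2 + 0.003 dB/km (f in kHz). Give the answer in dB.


Step 1 (Thorp): alpha = 0.11*4160.25/(1+4160.25) + 44*4160.25/(4100+4160.25) + 2.75e-4*4160.25 + 0.003 = 23.4175 dB/km
Step 2: TL_spread = 20*log10(8300) = 78.38 dB
Step 3: TL_abs = alpha*R = 23.4175 * 8.3 = 194.37 dB
Step 4: TL_total = 78.38 + 194.37 = 272.75

272.75 dB


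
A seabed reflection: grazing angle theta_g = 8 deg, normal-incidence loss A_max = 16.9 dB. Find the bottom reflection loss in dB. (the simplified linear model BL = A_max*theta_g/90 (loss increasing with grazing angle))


BL = A_max * theta_g / 90 = 16.9 * 8 / 90 = 1.5

1.5 dB


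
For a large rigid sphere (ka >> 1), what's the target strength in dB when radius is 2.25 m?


TS = 10*log10(2.25^2 / 4) = 10*log10(1.265625) = 1.02

1.02 dB


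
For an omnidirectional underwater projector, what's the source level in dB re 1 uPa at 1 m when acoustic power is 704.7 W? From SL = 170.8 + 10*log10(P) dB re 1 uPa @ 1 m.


199.28 dB


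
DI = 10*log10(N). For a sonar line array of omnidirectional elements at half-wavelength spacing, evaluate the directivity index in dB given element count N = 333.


DI = 10*log10(333) = 25.22

25.22 dB


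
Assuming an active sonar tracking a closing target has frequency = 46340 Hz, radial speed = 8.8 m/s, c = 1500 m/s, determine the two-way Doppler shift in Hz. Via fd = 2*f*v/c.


fd = 2*f*v/c = 2 * 46340 * 8.8 / 1500 = 543.72

543.72 Hz


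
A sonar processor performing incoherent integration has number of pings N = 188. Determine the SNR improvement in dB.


Gain = 5*log10(188) = 11.37

11.37 dB


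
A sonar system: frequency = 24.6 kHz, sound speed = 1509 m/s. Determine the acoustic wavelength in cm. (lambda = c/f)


lambda = c/f = 1509 / 24600 = 0.0613 m = 6.13 cm

6.13 cm


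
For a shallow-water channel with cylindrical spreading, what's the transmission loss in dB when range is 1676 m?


TL = 10*log10(1676) = 32.24

32.24 dB


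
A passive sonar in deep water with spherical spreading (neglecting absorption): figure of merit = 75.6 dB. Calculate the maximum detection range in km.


At max range FOM = TL, so 20*log10(R) = 75.6
R = 10^(75.6/20) = 6025.6 m = 6.03 km

6.03 km


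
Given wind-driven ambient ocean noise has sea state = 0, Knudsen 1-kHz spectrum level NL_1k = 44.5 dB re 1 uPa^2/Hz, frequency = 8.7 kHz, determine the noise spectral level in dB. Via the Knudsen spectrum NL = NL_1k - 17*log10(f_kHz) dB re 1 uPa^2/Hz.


NL = NL_1k - 17*log10(f_kHz) = 44.5 - 17*log10(8.7) = 44.5 - (15.97) = 28.53

28.53 dB


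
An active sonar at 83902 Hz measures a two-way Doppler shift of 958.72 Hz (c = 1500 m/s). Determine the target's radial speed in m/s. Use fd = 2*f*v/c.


From fd = 2*f*v/c, v = c*fd/(2*f) = 1500 * 958.72 / (2*83902) = 8.57

8.57 m/s


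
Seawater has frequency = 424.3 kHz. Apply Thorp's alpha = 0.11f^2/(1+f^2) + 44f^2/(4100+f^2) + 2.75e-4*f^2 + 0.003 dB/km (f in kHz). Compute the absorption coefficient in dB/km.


f^2 = 180030.49
alpha = 0.11*180030.49/(1+180030.49) + 44*180030.49/(4100+180030.49) + 2.75e-4*180030.49 + 0.003 = 92.642

92.642 dB/km


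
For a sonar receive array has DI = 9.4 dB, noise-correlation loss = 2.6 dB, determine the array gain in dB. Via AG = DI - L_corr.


AG = DI - L_corr = 9.4 - 2.6 = 6.8

6.8 dB


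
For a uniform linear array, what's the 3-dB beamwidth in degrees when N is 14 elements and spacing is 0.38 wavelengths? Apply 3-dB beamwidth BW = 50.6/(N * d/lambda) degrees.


BW = 50.6 / (14 * 0.38) = 50.6 / 5.32 = 9.51

9.51 deg


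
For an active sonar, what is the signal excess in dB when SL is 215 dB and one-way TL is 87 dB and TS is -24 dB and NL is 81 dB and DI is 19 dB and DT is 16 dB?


SE = SL - 2*TL + TS - NL + DI - DT = 215 - 2*87 + (-24) - 81 + 19 - 16 = -61

-61 dB


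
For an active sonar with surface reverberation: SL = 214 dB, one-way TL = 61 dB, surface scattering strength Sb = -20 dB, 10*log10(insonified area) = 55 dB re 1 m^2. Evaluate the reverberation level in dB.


RL = SL - 2*TL + Sb + 10*log10(A) = 214 - 2*61 + (-20) + 55 = 127

127 dB


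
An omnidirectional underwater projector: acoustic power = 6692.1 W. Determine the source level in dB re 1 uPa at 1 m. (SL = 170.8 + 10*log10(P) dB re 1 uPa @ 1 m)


209.06 dB


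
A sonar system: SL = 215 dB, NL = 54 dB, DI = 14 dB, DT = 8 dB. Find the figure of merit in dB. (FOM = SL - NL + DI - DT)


FOM = SL - NL + DI - DT = 215 - 54 + 14 - 8 = 167

167 dB


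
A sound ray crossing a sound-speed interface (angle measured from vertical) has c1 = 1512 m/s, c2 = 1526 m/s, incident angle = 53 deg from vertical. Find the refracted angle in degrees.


sin(theta2) = (c2/c1)*sin(theta1) = (1526/1512)*sin(53 deg) = 0.80603
theta2 = arcsin(0.80603) = 53.71

53.71 deg


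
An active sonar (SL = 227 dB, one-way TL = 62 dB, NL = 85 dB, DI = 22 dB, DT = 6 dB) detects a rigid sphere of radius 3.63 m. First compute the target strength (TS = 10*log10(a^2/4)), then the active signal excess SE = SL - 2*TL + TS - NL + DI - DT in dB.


Step 1: TS = 10*log10(3.63^2/4) = 5.18 dB
Step 2: SE = SL - 2*TL + TS - NL + DI - DT = 227 - 2*62 + (5.18) - 85 + 22 - 6 = 39.18

39.18 dB


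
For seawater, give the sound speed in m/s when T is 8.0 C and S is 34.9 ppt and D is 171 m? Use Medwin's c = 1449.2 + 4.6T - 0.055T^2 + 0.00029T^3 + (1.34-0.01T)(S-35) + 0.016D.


c = 1449.2 + 4.6*8.0 - 0.055*8.0^2 + 0.00029*8.0^3 + (1.34 - 0.01*8.0)*(34.9 - 35) + 0.016*171 = 1485.24

1485.24 m/s


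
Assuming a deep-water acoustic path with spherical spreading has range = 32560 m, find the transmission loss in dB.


90.25 dB


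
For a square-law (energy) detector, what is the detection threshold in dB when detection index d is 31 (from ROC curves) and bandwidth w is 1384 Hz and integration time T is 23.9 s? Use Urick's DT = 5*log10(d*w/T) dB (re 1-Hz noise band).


DT = 5*log10(d*w/T) = 5*log10(31 * 1384 / 23.9) = 5*log10(1795.15) = 16.27

16.27 dB


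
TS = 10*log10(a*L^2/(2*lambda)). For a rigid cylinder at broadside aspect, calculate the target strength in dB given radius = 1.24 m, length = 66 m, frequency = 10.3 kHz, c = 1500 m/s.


lambda = 1500/10300 = 0.14563 m
TS = 10*log10(1.24*66^2/(2*0.14563)) = 42.68

42.68 dB


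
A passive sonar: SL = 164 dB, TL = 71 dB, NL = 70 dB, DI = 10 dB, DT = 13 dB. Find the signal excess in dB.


SE = SL - TL - NL + DI - DT = 164 - 71 - 70 + 10 - 13 = 20

20 dB


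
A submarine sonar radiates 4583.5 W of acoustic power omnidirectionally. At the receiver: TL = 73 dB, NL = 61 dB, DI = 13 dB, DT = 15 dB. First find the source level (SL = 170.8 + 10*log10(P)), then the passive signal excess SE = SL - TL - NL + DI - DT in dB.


Step 1: SL = 170.8 + 10*log10(4583.5) = 207.41 dB
Step 2: SE = SL - TL - NL + DI - DT = 207.41 - 73 - 61 + 13 - 15 = 71.41

71.41 dB


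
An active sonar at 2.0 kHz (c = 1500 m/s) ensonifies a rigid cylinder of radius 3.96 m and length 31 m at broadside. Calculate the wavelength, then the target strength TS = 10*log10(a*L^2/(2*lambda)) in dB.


Step 1: lambda = c/f = 1500/2000 = 0.75 m
Step 2: TS = 10*log10(a*L^2/(2*lambda)) = 10*log10(3.96*31^2/(2*0.75)) = 34.04

34.04 dB


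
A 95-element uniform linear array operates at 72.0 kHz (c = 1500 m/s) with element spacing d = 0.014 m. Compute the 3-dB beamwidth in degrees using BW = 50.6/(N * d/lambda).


Step 1: lambda = 1500/72000 = 0.02083 m
Step 2: d/lambda = 0.014/0.02083 = 0.6721
Step 3: BW = 50.6/(N * d/lambda) = 50.6/(95 * 0.6721) = 0.79

0.79 deg


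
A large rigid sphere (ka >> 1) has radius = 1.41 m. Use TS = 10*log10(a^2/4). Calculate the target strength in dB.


TS = 10*log10(1.41^2 / 4) = 10*log10(0.497025) = -3.04

-3.04 dB


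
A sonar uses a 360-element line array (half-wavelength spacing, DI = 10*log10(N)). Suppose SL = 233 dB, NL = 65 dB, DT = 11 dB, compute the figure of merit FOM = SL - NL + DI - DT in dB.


182.56 dB


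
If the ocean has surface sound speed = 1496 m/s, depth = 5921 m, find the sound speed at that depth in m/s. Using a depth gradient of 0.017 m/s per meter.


1596.657 m/s


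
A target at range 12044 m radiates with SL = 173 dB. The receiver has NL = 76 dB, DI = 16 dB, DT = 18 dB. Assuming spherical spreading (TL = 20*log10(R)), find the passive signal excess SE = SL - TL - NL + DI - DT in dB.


Step 1: TL = 20*log10(12044) = 81.62 dB
Step 2: SE = 173 - 81.62 - 76 + 16 - 18 = 13.38

13.38 dB


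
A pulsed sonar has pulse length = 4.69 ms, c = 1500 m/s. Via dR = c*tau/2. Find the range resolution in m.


3.5175 m


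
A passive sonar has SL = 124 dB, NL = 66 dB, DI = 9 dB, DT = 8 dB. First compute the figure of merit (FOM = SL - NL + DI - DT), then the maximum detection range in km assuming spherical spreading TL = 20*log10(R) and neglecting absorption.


Step 1: FOM = SL - NL + DI - DT = 124 - 66 + 9 - 8 = 59 dB
Step 2: at max range FOM = TL = 20*log10(R), so R = 10^(59/20) = 891.25 m = 0.89 km

0.89 km


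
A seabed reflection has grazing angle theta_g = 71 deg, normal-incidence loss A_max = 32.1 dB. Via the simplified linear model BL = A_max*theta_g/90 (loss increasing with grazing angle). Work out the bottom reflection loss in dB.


BL = A_max * theta_g / 90 = 32.1 * 71 / 90 = 25.32

25.32 dB


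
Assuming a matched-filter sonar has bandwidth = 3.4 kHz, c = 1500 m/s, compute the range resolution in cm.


dR = c/(2*BW) = 1500 / (2 * 3.4e3) = 0.2206 m = 22.06 cm

22.06 cm


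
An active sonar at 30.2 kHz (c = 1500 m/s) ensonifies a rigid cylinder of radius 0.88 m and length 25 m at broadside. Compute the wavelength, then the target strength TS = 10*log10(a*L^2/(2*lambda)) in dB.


Step 1: lambda = c/f = 1500/30200 = 0.04967 m
Step 2: TS = 10*log10(a*L^2/(2*lambda)) = 10*log10(0.88*25^2/(2*0.04967)) = 37.43

37.43 dB


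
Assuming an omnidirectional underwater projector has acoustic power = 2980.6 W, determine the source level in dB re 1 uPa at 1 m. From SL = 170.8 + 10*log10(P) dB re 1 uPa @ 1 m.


SL = 170.8 + 10*log10(2980.6) = 170.8 + 34.74 = 205.54

205.54 dB


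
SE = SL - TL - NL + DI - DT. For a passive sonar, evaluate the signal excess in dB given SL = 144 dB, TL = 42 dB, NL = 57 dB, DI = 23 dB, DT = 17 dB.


SE = SL - TL - NL + DI - DT = 144 - 42 - 57 + 23 - 17 = 51

51 dB


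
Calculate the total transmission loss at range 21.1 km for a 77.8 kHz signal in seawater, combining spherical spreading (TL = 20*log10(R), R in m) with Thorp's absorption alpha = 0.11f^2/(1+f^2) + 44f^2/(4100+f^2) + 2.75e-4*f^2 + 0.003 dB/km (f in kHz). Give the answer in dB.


Step 1 (Thorp): alpha = 0.11*6052.84/(1+6052.84) + 44*6052.84/(4100+6052.84) + 2.75e-4*6052.84 + 0.003 = 28.0091 dB/km
Step 2: TL_spread = 20*log10(21100) = 86.49 dB
Step 3: TL_abs = alpha*R = 28.0091 * 21.1 = 590.99 dB
Step 4: TL_total = 86.49 + 590.99 = 677.48

677.48 dB


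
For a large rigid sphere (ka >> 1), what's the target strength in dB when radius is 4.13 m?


TS = 10*log10(4.13^2 / 4) = 10*log10(4.264225) = 6.3

6.3 dB


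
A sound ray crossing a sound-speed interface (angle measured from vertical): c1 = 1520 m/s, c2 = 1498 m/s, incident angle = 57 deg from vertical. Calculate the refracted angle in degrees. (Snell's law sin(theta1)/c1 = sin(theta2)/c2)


55.74 deg


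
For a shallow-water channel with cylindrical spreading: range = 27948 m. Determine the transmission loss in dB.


TL = 10*log10(27948) = 44.46

44.46 dB


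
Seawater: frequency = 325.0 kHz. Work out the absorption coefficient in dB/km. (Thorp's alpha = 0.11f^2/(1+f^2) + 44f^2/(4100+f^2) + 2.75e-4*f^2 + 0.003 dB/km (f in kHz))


f^2 = 105625.0
alpha = 0.11*105625.0/(1+105625.0) + 44*105625.0/(4100+105625.0) + 2.75e-4*105625.0 + 0.003 = 71.516

71.516 dB/km


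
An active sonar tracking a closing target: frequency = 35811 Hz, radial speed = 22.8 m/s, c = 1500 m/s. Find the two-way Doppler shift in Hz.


fd = 2*f*v/c = 2 * 35811 * 22.8 / 1500 = 1088.65

1088.65 Hz


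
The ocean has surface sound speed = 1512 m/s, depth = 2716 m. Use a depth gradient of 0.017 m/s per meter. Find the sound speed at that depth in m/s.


c = 1512 + 0.017 * 2716 = 1558.172

1558.172 m/s


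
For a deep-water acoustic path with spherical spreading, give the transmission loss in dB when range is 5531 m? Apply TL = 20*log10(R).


74.86 dB


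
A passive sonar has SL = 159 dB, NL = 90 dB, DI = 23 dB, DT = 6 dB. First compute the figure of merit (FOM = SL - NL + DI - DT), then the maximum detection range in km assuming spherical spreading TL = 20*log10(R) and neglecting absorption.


Step 1: FOM = SL - NL + DI - DT = 159 - 90 + 23 - 6 = 86 dB
Step 2: at max range FOM = TL = 20*log10(R), so R = 10^(86/20) = 19952.62 m = 19.95 km

19.95 km


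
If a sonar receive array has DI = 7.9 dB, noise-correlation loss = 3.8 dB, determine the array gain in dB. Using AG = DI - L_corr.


AG = DI - L_corr = 7.9 - 3.8 = 4.1

4.1 dB


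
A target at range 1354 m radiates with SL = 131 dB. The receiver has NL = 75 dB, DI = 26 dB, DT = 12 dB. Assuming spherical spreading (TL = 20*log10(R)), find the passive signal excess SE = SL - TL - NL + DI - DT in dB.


7.37 dB


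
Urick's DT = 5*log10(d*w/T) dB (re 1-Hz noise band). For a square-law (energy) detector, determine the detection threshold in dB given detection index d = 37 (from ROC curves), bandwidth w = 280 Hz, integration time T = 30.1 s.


DT = 5*log10(d*w/T) = 5*log10(37 * 280 / 30.1) = 5*log10(344.19) = 12.68

12.68 dB


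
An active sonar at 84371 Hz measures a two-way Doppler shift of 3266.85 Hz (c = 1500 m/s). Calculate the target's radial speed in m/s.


29.04 m/s


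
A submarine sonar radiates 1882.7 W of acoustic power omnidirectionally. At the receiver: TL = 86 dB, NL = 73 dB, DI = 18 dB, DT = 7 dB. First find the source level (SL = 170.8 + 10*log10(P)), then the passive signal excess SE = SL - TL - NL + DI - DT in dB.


Step 1: SL = 170.8 + 10*log10(1882.7) = 203.55 dB
Step 2: SE = SL - TL - NL + DI - DT = 203.55 - 86 - 73 + 18 - 7 = 55.55

55.55 dB


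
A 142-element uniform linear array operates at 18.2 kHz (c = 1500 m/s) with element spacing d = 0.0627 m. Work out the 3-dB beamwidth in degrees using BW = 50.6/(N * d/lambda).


Step 1: lambda = 1500/18200 = 0.08242 m
Step 2: d/lambda = 0.0627/0.08242 = 0.7607
Step 3: BW = 50.6/(N * d/lambda) = 50.6/(142 * 0.7607) = 0.47

0.47 deg


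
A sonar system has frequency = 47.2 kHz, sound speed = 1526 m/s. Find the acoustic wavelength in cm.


lambda = c/f = 1526 / 47200 = 0.0323 m = 3.23 cm

3.23 cm


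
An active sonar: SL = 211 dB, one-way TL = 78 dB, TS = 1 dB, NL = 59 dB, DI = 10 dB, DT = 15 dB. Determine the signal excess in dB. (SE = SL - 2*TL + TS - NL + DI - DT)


SE = SL - 2*TL + TS - NL + DI - DT = 211 - 2*78 + (1) - 59 + 10 - 15 = -8

-8 dB


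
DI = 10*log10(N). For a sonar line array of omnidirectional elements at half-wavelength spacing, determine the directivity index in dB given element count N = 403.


DI = 10*log10(403) = 26.05

26.05 dB


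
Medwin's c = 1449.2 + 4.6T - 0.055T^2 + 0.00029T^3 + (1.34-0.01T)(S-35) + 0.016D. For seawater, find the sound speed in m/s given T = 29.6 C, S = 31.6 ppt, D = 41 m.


c = 1449.2 + 4.6*29.6 - 0.055*29.6^2 + 0.00029*29.6^3 + (1.34 - 0.01*29.6)*(31.6 - 35) + 0.016*41 = 1541.8

1541.8 m/s


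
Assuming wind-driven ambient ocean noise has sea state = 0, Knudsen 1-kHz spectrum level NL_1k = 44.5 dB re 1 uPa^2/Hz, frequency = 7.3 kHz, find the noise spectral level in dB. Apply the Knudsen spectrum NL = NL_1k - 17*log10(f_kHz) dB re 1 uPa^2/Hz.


NL = NL_1k - 17*log10(f_kHz) = 44.5 - 17*log10(7.3) = 44.5 - (14.68) = 29.82

29.82 dB


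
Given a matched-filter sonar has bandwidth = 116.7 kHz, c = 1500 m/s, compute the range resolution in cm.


dR = c/(2*BW) = 1500 / (2 * 116.7e3) = 0.0064 m = 0.64 cm

0.64 cm


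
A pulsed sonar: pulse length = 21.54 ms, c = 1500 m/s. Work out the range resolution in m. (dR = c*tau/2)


16.155 m


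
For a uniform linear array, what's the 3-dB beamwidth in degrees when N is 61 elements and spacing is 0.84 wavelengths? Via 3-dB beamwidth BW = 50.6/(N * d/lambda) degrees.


BW = 50.6 / (61 * 0.84) = 50.6 / 51.24 = 0.99

0.99 deg


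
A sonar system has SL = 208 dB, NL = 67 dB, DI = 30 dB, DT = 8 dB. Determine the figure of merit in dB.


FOM = SL - NL + DI - DT = 208 - 67 + 30 - 8 = 163

163 dB


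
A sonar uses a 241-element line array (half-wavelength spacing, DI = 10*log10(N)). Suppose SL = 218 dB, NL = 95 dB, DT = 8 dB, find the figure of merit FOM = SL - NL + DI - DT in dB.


Step 1: DI = 10*log10(241) = 23.82 dB
Step 2: FOM = SL - NL + DI - DT = 218 - 95 + 23.82 - 8 = 138.82

138.82 dB


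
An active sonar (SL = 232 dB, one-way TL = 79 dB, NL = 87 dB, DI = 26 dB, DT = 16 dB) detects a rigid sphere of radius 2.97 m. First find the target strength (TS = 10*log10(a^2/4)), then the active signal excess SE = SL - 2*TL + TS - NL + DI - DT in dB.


Step 1: TS = 10*log10(2.97^2/4) = 3.43 dB
Step 2: SE = SL - 2*TL + TS - NL + DI - DT = 232 - 2*79 + (3.43) - 87 + 26 - 16 = 0.43

0.43 dB


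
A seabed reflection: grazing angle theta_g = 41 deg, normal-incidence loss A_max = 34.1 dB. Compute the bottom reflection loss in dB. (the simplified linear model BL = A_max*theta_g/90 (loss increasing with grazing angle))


15.53 dB


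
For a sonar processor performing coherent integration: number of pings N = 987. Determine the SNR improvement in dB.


29.94 dB


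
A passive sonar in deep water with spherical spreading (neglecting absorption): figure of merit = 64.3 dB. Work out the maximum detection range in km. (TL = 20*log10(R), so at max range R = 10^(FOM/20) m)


At max range FOM = TL, so 20*log10(R) = 64.3
R = 10^(64.3/20) = 1640.59 m = 1.64 km

1.64 km


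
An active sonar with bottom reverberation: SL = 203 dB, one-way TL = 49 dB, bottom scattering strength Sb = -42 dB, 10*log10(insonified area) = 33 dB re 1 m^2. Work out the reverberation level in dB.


RL = SL - 2*TL + Sb + 10*log10(A) = 203 - 2*49 + (-42) + 33 = 96

96 dB


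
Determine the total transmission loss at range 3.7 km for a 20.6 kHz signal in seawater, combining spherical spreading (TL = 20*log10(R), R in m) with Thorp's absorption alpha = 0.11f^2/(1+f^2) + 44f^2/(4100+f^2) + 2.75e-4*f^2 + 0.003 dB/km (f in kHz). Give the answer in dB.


Step 1 (Thorp): alpha = 0.11*424.36/(1+424.36) + 44*424.36/(4100+424.36) + 2.75e-4*424.36 + 0.003 = 4.3564 dB/km
Step 2: TL_spread = 20*log10(3700) = 71.36 dB
Step 3: TL_abs = alpha*R = 4.3564 * 3.7 = 16.12 dB
Step 4: TL_total = 71.36 + 16.12 = 87.48

87.48 dB


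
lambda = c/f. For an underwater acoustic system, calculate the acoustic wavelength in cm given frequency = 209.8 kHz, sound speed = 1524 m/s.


lambda = c/f = 1524 / 209800 = 0.0073 m = 0.73 cm

0.73 cm


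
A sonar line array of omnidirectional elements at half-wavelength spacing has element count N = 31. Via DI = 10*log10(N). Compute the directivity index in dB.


DI = 10*log10(31) = 14.91

14.91 dB


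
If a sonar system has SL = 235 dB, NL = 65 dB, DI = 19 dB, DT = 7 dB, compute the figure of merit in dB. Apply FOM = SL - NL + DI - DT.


182 dB


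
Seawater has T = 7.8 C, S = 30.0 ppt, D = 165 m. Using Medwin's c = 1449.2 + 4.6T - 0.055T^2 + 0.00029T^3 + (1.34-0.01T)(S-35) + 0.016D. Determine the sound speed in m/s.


1478.2 m/s


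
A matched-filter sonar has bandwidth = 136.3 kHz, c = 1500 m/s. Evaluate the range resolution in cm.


dR = c/(2*BW) = 1500 / (2 * 136.3e3) = 0.0055 m = 0.55 cm

0.55 cm


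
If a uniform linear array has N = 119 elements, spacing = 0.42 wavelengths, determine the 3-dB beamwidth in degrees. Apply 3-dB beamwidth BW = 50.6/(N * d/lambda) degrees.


1.01 deg


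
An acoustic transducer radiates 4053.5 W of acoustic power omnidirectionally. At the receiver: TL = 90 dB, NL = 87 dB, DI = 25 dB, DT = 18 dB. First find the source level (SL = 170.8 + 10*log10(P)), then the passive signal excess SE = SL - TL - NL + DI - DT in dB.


Step 1: SL = 170.8 + 10*log10(4053.5) = 206.88 dB
Step 2: SE = SL - TL - NL + DI - DT = 206.88 - 90 - 87 + 25 - 18 = 36.88

36.88 dB


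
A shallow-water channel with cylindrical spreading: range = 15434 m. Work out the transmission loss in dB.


TL = 10*log10(15434) = 41.88

41.88 dB


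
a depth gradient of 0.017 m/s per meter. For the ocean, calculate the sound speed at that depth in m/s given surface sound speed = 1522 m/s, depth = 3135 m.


c = 1522 + 0.017 * 3135 = 1575.295

1575.295 m/s


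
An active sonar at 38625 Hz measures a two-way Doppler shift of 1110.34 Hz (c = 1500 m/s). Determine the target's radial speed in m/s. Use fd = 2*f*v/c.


From fd = 2*f*v/c, v = c*fd/(2*f) = 1500 * 1110.34 / (2*38625) = 21.56

21.56 m/s


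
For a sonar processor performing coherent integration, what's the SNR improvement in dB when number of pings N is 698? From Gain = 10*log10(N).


Gain = 10*log10(698) = 28.44

28.44 dB


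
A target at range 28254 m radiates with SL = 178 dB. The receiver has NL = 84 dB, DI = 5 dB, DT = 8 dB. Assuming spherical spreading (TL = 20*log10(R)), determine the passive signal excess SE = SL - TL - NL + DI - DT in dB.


1.98 dB


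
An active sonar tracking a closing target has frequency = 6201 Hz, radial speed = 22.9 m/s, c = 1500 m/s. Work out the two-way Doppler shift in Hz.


fd = 2*f*v/c = 2 * 6201 * 22.9 / 1500 = 189.34

189.34 Hz


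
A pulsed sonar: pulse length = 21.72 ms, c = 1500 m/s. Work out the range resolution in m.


dR = c*tau/2 = 1500 * 21.72e-3 / 2 = 16.29

16.29 m


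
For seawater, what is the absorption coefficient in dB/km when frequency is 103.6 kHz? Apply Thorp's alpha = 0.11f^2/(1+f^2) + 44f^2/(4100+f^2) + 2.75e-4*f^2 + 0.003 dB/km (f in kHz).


34.902 dB/km


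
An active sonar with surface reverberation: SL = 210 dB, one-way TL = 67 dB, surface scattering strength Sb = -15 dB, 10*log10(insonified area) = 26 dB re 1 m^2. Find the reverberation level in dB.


87 dB


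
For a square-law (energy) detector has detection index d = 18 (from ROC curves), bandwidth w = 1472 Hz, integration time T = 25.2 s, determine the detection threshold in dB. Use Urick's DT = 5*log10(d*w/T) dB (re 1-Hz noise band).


DT = 5*log10(d*w/T) = 5*log10(18 * 1472 / 25.2) = 5*log10(1051.43) = 15.11

15.11 dB


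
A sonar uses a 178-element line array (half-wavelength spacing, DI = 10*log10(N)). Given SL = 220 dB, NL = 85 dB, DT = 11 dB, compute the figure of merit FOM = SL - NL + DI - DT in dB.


Step 1: DI = 10*log10(178) = 22.5 dB
Step 2: FOM = SL - NL + DI - DT = 220 - 85 + 22.5 - 11 = 146.5

146.5 dB


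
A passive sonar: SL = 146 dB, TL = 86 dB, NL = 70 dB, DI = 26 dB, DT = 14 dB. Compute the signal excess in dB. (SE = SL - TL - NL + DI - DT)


SE = SL - TL - NL + DI - DT = 146 - 86 - 70 + 26 - 14 = 2

2 dB


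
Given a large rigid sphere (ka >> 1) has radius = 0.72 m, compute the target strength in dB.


-8.87 dB


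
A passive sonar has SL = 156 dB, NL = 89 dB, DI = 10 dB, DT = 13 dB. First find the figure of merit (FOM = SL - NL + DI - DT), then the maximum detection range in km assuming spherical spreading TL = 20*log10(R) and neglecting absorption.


Step 1: FOM = SL - NL + DI - DT = 156 - 89 + 10 - 13 = 64 dB
Step 2: at max range FOM = TL = 20*log10(R), so R = 10^(64/20) = 1584.89 m = 1.58 km

1.58 km


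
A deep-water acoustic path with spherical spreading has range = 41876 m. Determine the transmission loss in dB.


92.44 dB


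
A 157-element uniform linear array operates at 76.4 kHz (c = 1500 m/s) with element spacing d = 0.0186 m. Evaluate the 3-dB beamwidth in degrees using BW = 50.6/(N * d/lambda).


Step 1: lambda = 1500/76400 = 0.01963 m
Step 2: d/lambda = 0.0186/0.01963 = 0.9475
Step 3: BW = 50.6/(N * d/lambda) = 50.6/(157 * 0.9475) = 0.34

0.34 deg


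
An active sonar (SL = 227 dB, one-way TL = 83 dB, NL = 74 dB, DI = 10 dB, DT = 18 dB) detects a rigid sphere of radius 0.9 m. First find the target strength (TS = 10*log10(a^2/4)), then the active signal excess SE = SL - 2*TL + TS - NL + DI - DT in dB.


Step 1: TS = 10*log10(0.9^2/4) = -6.94 dB
Step 2: SE = SL - 2*TL + TS - NL + DI - DT = 227 - 2*83 + (-6.94) - 74 + 10 - 18 = -27.94

-27.94 dB


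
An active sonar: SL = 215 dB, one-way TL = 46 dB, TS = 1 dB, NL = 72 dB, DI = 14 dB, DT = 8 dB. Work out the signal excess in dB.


58 dB


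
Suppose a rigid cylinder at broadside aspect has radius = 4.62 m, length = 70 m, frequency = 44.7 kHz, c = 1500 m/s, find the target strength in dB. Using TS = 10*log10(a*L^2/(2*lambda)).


lambda = 1500/44700 = 0.03356 m
TS = 10*log10(4.62*70^2/(2*0.03356)) = 55.28

55.28 dB


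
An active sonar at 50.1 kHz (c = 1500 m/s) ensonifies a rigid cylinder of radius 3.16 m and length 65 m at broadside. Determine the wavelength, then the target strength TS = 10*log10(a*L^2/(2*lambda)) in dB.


Step 1: lambda = c/f = 1500/50100 = 0.02994 m
Step 2: TS = 10*log10(a*L^2/(2*lambda)) = 10*log10(3.16*65^2/(2*0.02994)) = 53.48

53.48 dB


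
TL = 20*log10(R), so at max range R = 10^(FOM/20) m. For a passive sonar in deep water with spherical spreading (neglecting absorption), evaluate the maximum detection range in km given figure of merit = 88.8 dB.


27.54 km


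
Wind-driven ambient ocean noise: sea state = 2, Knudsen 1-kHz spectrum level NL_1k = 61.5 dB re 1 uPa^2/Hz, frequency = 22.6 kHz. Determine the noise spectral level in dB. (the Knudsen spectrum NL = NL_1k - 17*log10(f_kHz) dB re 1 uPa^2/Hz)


NL = NL_1k - 17*log10(f_kHz) = 61.5 - 17*log10(22.6) = 61.5 - (23.02) = 38.48

38.48 dB


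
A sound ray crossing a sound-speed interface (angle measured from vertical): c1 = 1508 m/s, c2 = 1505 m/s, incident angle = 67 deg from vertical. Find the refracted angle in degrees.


sin(theta2) = (c2/c1)*sin(theta1) = (1505/1508)*sin(67 deg) = 0.91867
theta2 = arcsin(0.91867) = 66.73

66.73 deg


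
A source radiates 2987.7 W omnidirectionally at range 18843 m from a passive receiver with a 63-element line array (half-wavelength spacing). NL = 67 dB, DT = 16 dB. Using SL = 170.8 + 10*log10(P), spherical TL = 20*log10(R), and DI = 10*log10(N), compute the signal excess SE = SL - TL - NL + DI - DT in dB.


Step 1: SL = 170.8 + 10*log10(2987.7) = 205.55 dB
Step 2: TL = 20*log10(18843) = 85.5 dB
Step 3: DI = 10*log10(63) = 17.99 dB
Step 4: SE = SL - TL - NL + DI - DT = 205.55 - 85.5 - 67 + 17.99 - 16 = 55.04

55.04 dB


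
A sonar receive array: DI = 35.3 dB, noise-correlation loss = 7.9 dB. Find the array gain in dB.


AG = DI - L_corr = 35.3 - 7.9 = 27.4

27.4 dB


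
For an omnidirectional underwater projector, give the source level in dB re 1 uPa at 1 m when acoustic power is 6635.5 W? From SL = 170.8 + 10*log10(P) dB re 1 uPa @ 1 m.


SL = 170.8 + 10*log10(6635.5) = 170.8 + 38.22 = 209.02

209.02 dB


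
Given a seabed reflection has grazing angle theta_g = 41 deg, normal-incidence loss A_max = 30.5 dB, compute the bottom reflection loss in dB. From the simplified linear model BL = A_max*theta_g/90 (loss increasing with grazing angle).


BL = A_max * theta_g / 90 = 30.5 * 41 / 90 = 13.89

13.89 dB


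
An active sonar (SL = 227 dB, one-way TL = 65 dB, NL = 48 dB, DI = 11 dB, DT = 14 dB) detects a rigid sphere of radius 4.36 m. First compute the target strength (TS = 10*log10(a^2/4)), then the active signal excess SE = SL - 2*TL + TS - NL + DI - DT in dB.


Step 1: TS = 10*log10(4.36^2/4) = 6.77 dB
Step 2: SE = SL - 2*TL + TS - NL + DI - DT = 227 - 2*65 + (6.77) - 48 + 11 - 14 = 52.77

52.77 dB


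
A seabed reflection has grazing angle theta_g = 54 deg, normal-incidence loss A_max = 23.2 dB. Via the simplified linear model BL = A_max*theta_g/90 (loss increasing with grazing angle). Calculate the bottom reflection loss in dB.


BL = A_max * theta_g / 90 = 23.2 * 54 / 90 = 13.92

13.92 dB


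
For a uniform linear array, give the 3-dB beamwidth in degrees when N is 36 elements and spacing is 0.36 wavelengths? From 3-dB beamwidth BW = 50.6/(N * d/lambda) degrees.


BW = 50.6 / (36 * 0.36) = 50.6 / 12.96 = 3.9

3.9 deg


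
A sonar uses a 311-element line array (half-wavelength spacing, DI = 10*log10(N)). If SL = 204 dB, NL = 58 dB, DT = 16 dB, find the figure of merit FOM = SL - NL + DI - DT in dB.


154.93 dB


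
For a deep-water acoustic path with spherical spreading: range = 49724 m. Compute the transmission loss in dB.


93.93 dB


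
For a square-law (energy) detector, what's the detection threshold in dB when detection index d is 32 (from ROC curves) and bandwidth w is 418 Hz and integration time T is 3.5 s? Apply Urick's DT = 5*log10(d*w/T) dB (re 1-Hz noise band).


DT = 5*log10(d*w/T) = 5*log10(32 * 418 / 3.5) = 5*log10(3821.71) = 17.91

17.91 dB


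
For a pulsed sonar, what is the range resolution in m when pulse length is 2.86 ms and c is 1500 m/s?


dR = c*tau/2 = 1500 * 2.86e-3 / 2 = 2.145

2.145 m


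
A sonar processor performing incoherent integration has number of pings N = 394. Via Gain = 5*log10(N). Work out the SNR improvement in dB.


Gain = 5*log10(394) = 12.98

12.98 dB


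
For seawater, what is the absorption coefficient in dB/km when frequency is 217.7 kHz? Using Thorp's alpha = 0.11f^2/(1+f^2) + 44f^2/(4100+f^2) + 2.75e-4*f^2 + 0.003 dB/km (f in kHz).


f^2 = 47393.29
alpha = 0.11*47393.29/(1+47393.29) + 44*47393.29/(4100+47393.29) + 2.75e-4*47393.29 + 0.003 = 53.643

53.643 dB/km


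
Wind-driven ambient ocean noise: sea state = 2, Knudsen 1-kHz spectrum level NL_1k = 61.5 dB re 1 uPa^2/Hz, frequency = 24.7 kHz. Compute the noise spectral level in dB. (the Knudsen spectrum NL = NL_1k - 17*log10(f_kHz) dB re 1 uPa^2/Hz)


37.82 dB


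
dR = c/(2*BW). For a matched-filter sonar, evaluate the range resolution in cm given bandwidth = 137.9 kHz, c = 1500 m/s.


dR = c/(2*BW) = 1500 / (2 * 137.9e3) = 0.0054 m = 0.54 cm

0.54 cm


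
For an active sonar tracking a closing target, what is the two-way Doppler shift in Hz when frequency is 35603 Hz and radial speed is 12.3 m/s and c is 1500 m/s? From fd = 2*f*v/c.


fd = 2*f*v/c = 2 * 35603 * 12.3 / 1500 = 583.89

583.89 Hz


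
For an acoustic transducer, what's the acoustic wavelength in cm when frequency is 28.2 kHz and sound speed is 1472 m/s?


lambda = c/f = 1472 / 28200 = 0.0522 m = 5.22 cm

5.22 cm


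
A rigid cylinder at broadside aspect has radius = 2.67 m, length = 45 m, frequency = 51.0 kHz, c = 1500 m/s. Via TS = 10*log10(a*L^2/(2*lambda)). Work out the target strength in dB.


lambda = 1500/51000 = 0.02941 m
TS = 10*log10(2.67*45^2/(2*0.02941)) = 49.63

49.63 dB


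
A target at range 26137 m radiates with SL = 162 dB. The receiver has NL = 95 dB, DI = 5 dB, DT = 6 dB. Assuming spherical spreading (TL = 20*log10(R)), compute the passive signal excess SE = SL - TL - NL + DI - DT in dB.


Step 1: TL = 20*log10(26137) = 88.35 dB
Step 2: SE = 162 - 88.35 - 95 + 5 - 6 = -22.35

-22.35 dB


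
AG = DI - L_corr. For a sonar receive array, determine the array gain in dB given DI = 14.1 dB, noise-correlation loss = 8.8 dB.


AG = DI - L_corr = 14.1 - 8.8 = 5.3

5.3 dB


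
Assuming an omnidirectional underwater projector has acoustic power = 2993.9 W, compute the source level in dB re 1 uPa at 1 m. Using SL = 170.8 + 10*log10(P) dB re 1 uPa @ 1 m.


SL = 170.8 + 10*log10(2993.9) = 170.8 + 34.76 = 205.56

205.56 dB


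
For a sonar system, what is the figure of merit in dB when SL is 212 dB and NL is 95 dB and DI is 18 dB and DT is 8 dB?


FOM = SL - NL + DI - DT = 212 - 95 + 18 - 8 = 127

127 dB


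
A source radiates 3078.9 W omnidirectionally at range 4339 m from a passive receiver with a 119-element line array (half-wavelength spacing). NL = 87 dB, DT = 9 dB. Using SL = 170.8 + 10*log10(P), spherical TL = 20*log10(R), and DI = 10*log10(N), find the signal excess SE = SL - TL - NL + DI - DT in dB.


57.69 dB
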